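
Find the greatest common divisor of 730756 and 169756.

4

730756 = 2² · 13² · 23 · 47
169756 = 2² · 31 · 37²
Common: 2² = 4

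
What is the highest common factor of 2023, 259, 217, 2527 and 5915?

2023 = 7 · 17²; 259 = 7 · 37; 217 = 7 · 31; 2527 = 7 · 19²; 5915 = 5 · 7 · 13²
gcd takes min exponent of each prime: 7 = 7

7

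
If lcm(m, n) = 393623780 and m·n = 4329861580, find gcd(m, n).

11

From gcd × lcm = mn: gcd = 4329861580 / 393623780 = 11.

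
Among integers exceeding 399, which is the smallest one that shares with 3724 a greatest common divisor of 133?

665

gcd(x, 3724) = 133 forces 133 | x; write x = 133s. Then gcd(133s, 133·28) = 133·gcd(s, 28), so need gcd(s, 28) = 1.
133s > 399 gives s ≥ 4. The least s ≥ 4 coprime to 28 is 5, so x = 133·5 = 665.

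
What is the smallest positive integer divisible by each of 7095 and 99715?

12863235

gcd first: 99715 = 14·7095 + 385; 7095 = 18·385 + 165; 385 = 2·165 + 55; 165 = 3·55 + 0 → gcd = 55
lcm = 7095·99715/gcd = 707477925/55 = 12863235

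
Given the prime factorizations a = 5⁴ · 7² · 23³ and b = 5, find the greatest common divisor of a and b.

min exponent per shared prime: 5 = 5

5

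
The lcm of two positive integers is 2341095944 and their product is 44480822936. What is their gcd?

19

gcd·lcm = product, so gcd = 44480822936/2341095944 = 19.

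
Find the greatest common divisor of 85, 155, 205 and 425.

5

gcd(85, 155): 155 = 1·85 + 70; 85 = 1·70 + 15; 70 = 4·15 + 10; 15 = 1·10 + 5; 10 = 2·5 + 0 → 5
gcd(5, 205): 205 = 41·5 + 0 → 5
gcd(5, 425): 425 = 85·5 + 0 → 5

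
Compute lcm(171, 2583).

49077

gcd first: 2583 = 15·171 + 18; 171 = 9·18 + 9; 18 = 2·9 + 0 → gcd = 9
lcm = 171·2583/gcd = 441693/9 = 49077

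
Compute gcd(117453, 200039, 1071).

117453 = 3 · 7² · 17 · 47; 200039 = 7 · 17 · 41²; 1071 = 3² · 7 · 17
gcd takes min exponent of each prime: 7 · 17 = 119

119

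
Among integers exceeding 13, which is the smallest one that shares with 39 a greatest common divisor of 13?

26

gcd(m, 39) = 13 forces 13 | m; write m = 13s. Then gcd(13s, 13·3) = 13·gcd(s, 3), so need gcd(s, 3) = 1.
13s > 13 gives s ≥ 2. The least s ≥ 2 coprime to 3 is 2, so m = 13·2 = 26.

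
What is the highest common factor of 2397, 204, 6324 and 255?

51

gcd(2397, 204): 2397 = 11·204 + 153; 204 = 1·153 + 51; 153 = 3·51 + 0 → 51
gcd(51, 6324): 6324 = 124·51 + 0 → 51
gcd(51, 255): 255 = 5·51 + 0 → 51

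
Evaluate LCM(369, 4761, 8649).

369 = 3² · 41; 4761 = 3² · 23²; 8649 = 3² · 31²
lcm takes max exponent of each prime: 3² · 23² · 31² · 41 = 187588161

187588161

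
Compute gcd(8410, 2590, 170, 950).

8410 = 2 · 5 · 29²; 2590 = 2 · 5 · 7 · 37; 170 = 2 · 5 · 17; 950 = 2 · 5² · 19
gcd takes min exponent of each prime: 2 · 5 = 10

10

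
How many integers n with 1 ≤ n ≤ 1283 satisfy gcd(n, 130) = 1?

Prime factors of 130: 2, 5, 13. Count integers ≤ 1283 divisible by none of them.
By inclusion–exclusion: 1283 − ⌊1283/2⌋ − ⌊1283/5⌋ − ⌊1283/13⌋ + ⌊1283/10⌋ + ⌊1283/26⌋ + ⌊1283/65⌋ − ⌊1283/130⌋ = 475.

475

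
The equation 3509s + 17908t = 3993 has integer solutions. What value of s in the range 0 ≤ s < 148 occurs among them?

93

Reduce mod 17908: 3509s ≡ 3993 (mod 17908). With g = gcd(3509, 17908) = 121 dividing 3993, divide through: 29s ≡ 33 (mod 148).
Since gcd(29, 148) = 1, s ≡ 33·(29)⁻¹ ≡ 93 (mod 148). Smallest non-negative: 93.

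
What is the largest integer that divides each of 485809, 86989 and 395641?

289

gcd(485809, 86989): 485809 = 5·86989 + 50864; 86989 = 1·50864 + 36125; 50864 = 1·36125 + 14739; 36125 = 2·14739 + 6647; 14739 = 2·6647 + 1445; 6647 = 4·1445 + 867; 1445 = 1·867 + 578; 867 = 1·578 + 289; 578 = 2·289 + 0 → 289
gcd(289, 395641): 395641 = 1369·289 + 0 → 289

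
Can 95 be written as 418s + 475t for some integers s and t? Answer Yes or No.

By Bézout, 418s + 475t = 95 has integer solutions iff gcd(418, 475) | 95.
Euclid: 475 = 1·418 + 57; 418 = 7·57 + 19; 57 = 3·19 + 0. gcd = 19; 95 mod 19 = 0. Yes.

Yes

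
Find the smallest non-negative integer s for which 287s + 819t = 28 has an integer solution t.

80

Reduce mod 819: 287s ≡ 28 (mod 819). With g = gcd(287, 819) = 7 dividing 28, divide through: 41s ≡ 4 (mod 117).
Since gcd(41, 117) = 1, s ≡ 4·(41)⁻¹ ≡ 80 (mod 117). Smallest non-negative: 80.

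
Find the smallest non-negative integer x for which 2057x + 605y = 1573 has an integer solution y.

4

Euclid: 2057 = 3·605 + 242; 605 = 2·242 + 121; 242 = 2·121 + 0 → gcd = 121; 1573 = 121·13.
Back-substitution yields 2057·(-2) + 605·(7) = 121, so one solution is x = -2·13 = -26, y = 7·13 = 91.
Solutions in x differ by 605/121 = 5; the one in [0, 5) is -26 mod 5 = 4.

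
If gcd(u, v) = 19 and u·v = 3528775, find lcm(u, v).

185725

For any two positive integers, gcd × lcm equals their product. Hence lcm = 3528775 / 19 = 185725.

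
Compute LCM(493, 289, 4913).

142477

lcm(493, 289) = 493·289/gcd = 142477/17 = 8381
lcm(8381, 4913) = 8381·4913/gcd = 41175853/289 = 142477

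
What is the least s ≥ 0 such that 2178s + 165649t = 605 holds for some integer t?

989

Euclid: 165649 = 76·2178 + 121; 2178 = 18·121 + 0 → gcd = 121; 605 = 121·5.
Back-substitution yields 2178·(-76) + 165649·(1) = 121, so one solution is s = -76·5 = -380, t = 1·5 = 5.
Solutions in s differ by 165649/121 = 1369; the one in [0, 1369) is -380 mod 1369 = 989.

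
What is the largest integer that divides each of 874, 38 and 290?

874 = 2 · 19 · 23; 38 = 2 · 19; 290 = 2 · 5 · 29
gcd takes min exponent of each prime: 2 = 2

2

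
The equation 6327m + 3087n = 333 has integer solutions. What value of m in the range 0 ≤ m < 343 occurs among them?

Euclid: 6327 = 2·3087 + 153; 3087 = 20·153 + 27; 153 = 5·27 + 18; 27 = 1·18 + 9; 18 = 2·9 + 0 → gcd = 9; 333 = 9·37.
Back-substitution yields 6327·(-121) + 3087·(248) = 9, so one solution is m = -121·37 = -4477, n = 248·37 = 9176.
Solutions in m differ by 3087/9 = 343; the one in [0, 343) is -4477 mod 343 = 325.

325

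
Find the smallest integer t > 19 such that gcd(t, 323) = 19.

323 = 19·17. Any t with gcd(t, 323) = 19 is a multiple of 19, say 19s, with s coprime to 17.
Need s > 19/19, so s ≥ 2. First s ≥ 2 with gcd(s, 17) = 1 is s = 2. Thus t = 19·2 = 38.

38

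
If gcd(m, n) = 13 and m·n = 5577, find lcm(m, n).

429

Since gcd(m,n)·lcm(m,n) = mn, lcm = 5577/13 = 429.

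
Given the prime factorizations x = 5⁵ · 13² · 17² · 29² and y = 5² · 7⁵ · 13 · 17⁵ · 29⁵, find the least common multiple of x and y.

258500580529650438809375

max exponent per prime: 5⁵ · 7⁵ · 13² · 17⁵ · 29⁵ = 258500580529650438809375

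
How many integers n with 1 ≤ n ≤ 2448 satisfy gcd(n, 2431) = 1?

Prime factors of 2431: 11, 13, 17. Count integers ≤ 2448 divisible by none of them.
By inclusion–exclusion: 2448 − ⌊2448/11⌋ − ⌊2448/13⌋ − ⌊2448/17⌋ + ⌊2448/143⌋ + ⌊2448/187⌋ + ⌊2448/221⌋ − ⌊2448/2431⌋ = 1934.

1934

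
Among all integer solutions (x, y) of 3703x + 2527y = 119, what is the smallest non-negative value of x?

Reduce mod 2527: 3703x ≡ 119 (mod 2527). With g = gcd(3703, 2527) = 7 dividing 119, divide through: 529x ≡ 17 (mod 361).
Since gcd(529, 361) = 1, x ≡ 17·(529)⁻¹ ≡ 273 (mod 361). Smallest non-negative: 273.

273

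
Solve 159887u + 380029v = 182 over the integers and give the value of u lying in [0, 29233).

Reduce mod 380029: 159887u ≡ 182 (mod 380029). With g = gcd(159887, 380029) = 13 dividing 182, divide through: 12299u ≡ 14 (mod 29233).
Since gcd(12299, 29233) = 1, u ≡ 14·(12299)⁻¹ ≡ 12778 (mod 29233). Smallest non-negative: 12778.

12778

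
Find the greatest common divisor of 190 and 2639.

Euclid: 2639 = 13·190 + 169; 190 = 1·169 + 21; 169 = 8·21 + 1; 21 = 21·1 + 0. Last nonzero remainder: 1.

1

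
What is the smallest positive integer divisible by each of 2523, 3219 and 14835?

2523 = 3 · 29²; 3219 = 3 · 29 · 37; 14835 = 3 · 5 · 23 · 43
lcm takes max exponent of each prime: 3 · 5 · 23 · 29² · 37 · 43 = 461620695

461620695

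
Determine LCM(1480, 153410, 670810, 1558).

1480 = 2³ · 5 · 37; 153410 = 2 · 5 · 23² · 29; 670810 = 2 · 5 · 7² · 37²; 1558 = 2 · 19 · 41
lcm takes max exponent of each prime: 2³ · 5 · 7² · 19 · 23² · 29 · 37² · 41 = 32066432590360

32066432590360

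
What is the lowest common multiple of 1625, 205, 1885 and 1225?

94674125

lcm(1625, 205) = 1625·205/gcd = 333125/5 = 66625
lcm(66625, 1885) = 66625·1885/gcd = 125588125/65 = 1932125
lcm(1932125, 1225) = 1932125·1225/gcd = 2366853125/25 = 94674125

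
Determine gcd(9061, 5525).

221

Euclid: 9061 = 1·5525 + 3536; 5525 = 1·3536 + 1989; 3536 = 1·1989 + 1547; 1989 = 1·1547 + 442; 1547 = 3·442 + 221; 442 = 2·221 + 0. Last nonzero remainder: 221.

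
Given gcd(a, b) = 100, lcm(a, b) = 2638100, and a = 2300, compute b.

a·b = gcd·lcm = 100·2638100 = 263810000, so b = 263810000/2300 = 114700.

114700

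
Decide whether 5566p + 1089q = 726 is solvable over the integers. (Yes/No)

Yes

By Bézout, 5566p + 1089q = 726 has integer solutions iff gcd(5566, 1089) | 726.
Euclid: 5566 = 5·1089 + 121; 1089 = 9·121 + 0. gcd = 121; 726 mod 121 = 0. Yes.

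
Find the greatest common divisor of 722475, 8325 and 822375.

722475 = 3² · 5² · 13² · 19; 8325 = 3² · 5² · 37; 822375 = 3² · 5³ · 17 · 43
gcd takes min exponent of each prime: 3² · 5² = 225

225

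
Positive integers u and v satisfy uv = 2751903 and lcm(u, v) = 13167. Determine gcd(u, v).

From gcd × lcm = uv: gcd = 2751903 / 13167 = 209.

209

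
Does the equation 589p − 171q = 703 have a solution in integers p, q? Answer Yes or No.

gcd(589, 171): 589 = 3·171 + 76; 171 = 2·76 + 19; 76 = 4·19 + 0 → 19
19 divides 703, so a solution exists.

Yes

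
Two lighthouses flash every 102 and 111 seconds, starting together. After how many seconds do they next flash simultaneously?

gcd first: 111 = 1·102 + 9; 102 = 11·9 + 3; 9 = 3·3 + 0 → gcd = 3
lcm = 102·111/gcd = 11322/3 = 3774

3774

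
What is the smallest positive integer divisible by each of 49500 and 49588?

55786500

gcd first: 49588 = 1·49500 + 88; 49500 = 562·88 + 44; 88 = 2·44 + 0 → gcd = 44
lcm = 49500·49588/gcd = 2454606000/44 = 55786500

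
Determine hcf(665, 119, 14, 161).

7

gcd(665, 119): 665 = 5·119 + 70; 119 = 1·70 + 49; 70 = 1·49 + 21; 49 = 2·21 + 7; 21 = 3·7 + 0 → 7
gcd(7, 14): 14 = 2·7 + 0 → 7
gcd(7, 161): 161 = 23·7 + 0 → 7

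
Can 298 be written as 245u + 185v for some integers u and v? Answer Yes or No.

No

gcd(245, 185): 245 = 1·185 + 60; 185 = 3·60 + 5; 60 = 12·5 + 0 → 5
5 does not divide 298, so a solution does not exist.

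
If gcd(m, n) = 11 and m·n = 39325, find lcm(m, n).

Since gcd(m,n)·lcm(m,n) = mn, lcm = 39325/11 = 3575.

3575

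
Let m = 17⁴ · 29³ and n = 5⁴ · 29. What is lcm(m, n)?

1273121043125

max exponent per prime: 5⁴ · 17⁴ · 29³ = 1273121043125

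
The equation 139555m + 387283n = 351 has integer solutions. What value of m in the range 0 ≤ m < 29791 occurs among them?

22695

Reduce mod 387283: 139555m ≡ 351 (mod 387283). With g = gcd(139555, 387283) = 13 dividing 351, divide through: 10735m ≡ 27 (mod 29791).
Since gcd(10735, 29791) = 1, m ≡ 27·(10735)⁻¹ ≡ 22695 (mod 29791). Smallest non-negative: 22695.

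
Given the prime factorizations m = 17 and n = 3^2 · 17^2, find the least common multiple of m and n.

2601

max exponent per prime: 3^2 · 17^2 = 2601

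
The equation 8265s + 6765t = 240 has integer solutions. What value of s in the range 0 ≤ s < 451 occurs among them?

Euclid: 8265 = 1·6765 + 1500; 6765 = 4·1500 + 765; 1500 = 1·765 + 735; 765 = 1·735 + 30; 735 = 24·30 + 15; 30 = 2·15 + 0 → gcd = 15; 240 = 15·16.
Back-substitution yields 8265·(221) + 6765·(-270) = 15, so one solution is s = 221·16 = 3536, t = -270·16 = -4320.
Solutions in s differ by 6765/15 = 451; the one in [0, 451) is 3536 mod 451 = 379.

379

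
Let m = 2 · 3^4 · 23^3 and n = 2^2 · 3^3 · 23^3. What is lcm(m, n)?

max exponent per prime: 2^2 · 3^4 · 23^3 = 3942108

3942108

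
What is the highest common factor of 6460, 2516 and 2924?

gcd(6460, 2516): 6460 = 2·2516 + 1428; 2516 = 1·1428 + 1088; 1428 = 1·1088 + 340; 1088 = 3·340 + 68; 340 = 5·68 + 0 → 68
gcd(68, 2924): 2924 = 43·68 + 0 → 68

68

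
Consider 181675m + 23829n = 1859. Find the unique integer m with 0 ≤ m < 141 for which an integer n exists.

Reduce mod 23829: 181675m ≡ 1859 (mod 23829). With g = gcd(181675, 23829) = 169 dividing 1859, divide through: 1075m ≡ 11 (mod 141).
Since gcd(1075, 141) = 1, m ≡ 11·(1075)⁻¹ ≡ 53 (mod 141). Smallest non-negative: 53.

53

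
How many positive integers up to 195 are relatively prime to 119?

158

119 = 7·17. Inclusion–exclusion on these primes:
195 − ⌊195/7⌋ − ⌊195/17⌋ + ⌊195/119⌋ = 158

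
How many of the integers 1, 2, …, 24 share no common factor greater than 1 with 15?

Prime factors of 15: 3, 5. Count integers ≤ 24 divisible by none of them.
By inclusion–exclusion: 24 − ⌊24/3⌋ − ⌊24/5⌋ + ⌊24/15⌋ = 13.

13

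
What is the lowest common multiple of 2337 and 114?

2337 = 3 · 19 · 41; 114 = 2 · 3 · 19
max exponents: 2 · 3 · 19 · 41 = 4674

4674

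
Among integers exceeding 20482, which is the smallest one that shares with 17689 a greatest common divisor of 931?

21413

17689 = 931·19. Any k with gcd(k, 17689) = 931 is a multiple of 931, say 931s, with s coprime to 19.
Need s > 20482/931, so s ≥ 23. First s ≥ 23 with gcd(s, 19) = 1 is s = 23. Thus k = 931·23 = 21413.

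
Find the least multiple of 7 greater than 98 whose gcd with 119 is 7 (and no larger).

105

Multiples of 7 above 98: 7·15, 7·16, … . Need the cofactor coprime to 119/7 = 17.
Checking s = 15, 16, … the first with gcd(s, 17) = 1 is s = 15, giving 105.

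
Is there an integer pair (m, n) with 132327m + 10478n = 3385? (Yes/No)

By Bézout, 132327m + 10478n = 3385 has integer solutions iff gcd(132327, 10478) | 3385.
Euclid: 132327 = 12·10478 + 6591; 10478 = 1·6591 + 3887; 6591 = 1·3887 + 2704; 3887 = 1·2704 + 1183; 2704 = 2·1183 + 338; 1183 = 3·338 + 169; 338 = 2·169 + 0. gcd = 169; 3385 mod 169 = 5. No.

No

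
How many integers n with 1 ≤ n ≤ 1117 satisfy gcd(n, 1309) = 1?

820

Prime factors of 1309: 7, 11, 17. Count integers ≤ 1117 divisible by none of them.
By inclusion–exclusion: 1117 − ⌊1117/7⌋ − ⌊1117/11⌋ − ⌊1117/17⌋ + ⌊1117/77⌋ + ⌊1117/119⌋ + ⌊1117/187⌋ − ⌊1117/1309⌋ = 820.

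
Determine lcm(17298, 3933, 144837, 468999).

10762878893382

lcm(17298, 3933) = 17298·3933/gcd = 68033034/9 = 7559226
lcm(7559226, 144837) = 7559226·144837/gcd = 1094855616162/171 = 6402664422
lcm(6402664422, 468999) = 6402664422·468999/gcd = 3002843211253578/279 = 10762878893382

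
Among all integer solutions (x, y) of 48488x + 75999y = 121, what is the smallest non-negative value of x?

gcd(48488, 75999) = 11 (Euclid: 75999 = 1·48488 + 27511; 48488 = 1·27511 + 20977; 27511 = 1·20977 + 6534; 20977 = 3·6534 + 1375; 6534 = 4·1375 + 1034; 1375 = 1·1034 + 341; 1034 = 3·341 + 11; 341 = 31·11 + 0), and 11 | 121.
Extended Euclid: 48488·(-221) + 75999·(141) = 11. Scale by 11: x₀ = -2431.
General solution x = x₀ + 6909t; reducing mod 6909 gives x = 4478 (and y = -2857).

4478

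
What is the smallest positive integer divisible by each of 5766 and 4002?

gcd first: 5766 = 1·4002 + 1764; 4002 = 2·1764 + 474; 1764 = 3·474 + 342; 474 = 1·342 + 132; 342 = 2·132 + 78; 132 = 1·78 + 54; 78 = 1·54 + 24; 54 = 2·24 + 6; 24 = 4·6 + 0 → gcd = 6
lcm = 5766·4002/gcd = 23075532/6 = 3845922

3845922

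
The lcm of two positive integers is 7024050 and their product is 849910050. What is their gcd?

gcd·lcm = product, so gcd = 849910050/7024050 = 121.

121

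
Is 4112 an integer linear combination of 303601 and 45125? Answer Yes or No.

By Bézout, 303601m − 45125n = 4112 has integer solutions iff gcd(303601, 45125) | 4112.
Euclid: 303601 = 6·45125 + 32851; 45125 = 1·32851 + 12274; 32851 = 2·12274 + 8303; 12274 = 1·8303 + 3971; 8303 = 2·3971 + 361; 3971 = 11·361 + 0. gcd = 361; 4112 mod 361 = 141. No.

No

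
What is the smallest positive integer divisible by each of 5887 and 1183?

5887 = 7 · 29²; 1183 = 7 · 13²
max exponents: 7 · 13² · 29² = 994903

994903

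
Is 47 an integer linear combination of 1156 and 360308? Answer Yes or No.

No

gcd(1156, 360308): 360308 = 311·1156 + 792; 1156 = 1·792 + 364; 792 = 2·364 + 64; 364 = 5·64 + 44; 64 = 1·44 + 20; 44 = 2·20 + 4; 20 = 5·4 + 0 → 4
4 does not divide 47, so a solution does not exist.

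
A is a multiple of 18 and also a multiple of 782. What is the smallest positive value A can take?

18 = 2 · 3²; 782 = 2 · 17 · 23
max exponents: 2 · 3² · 17 · 23 = 7038

7038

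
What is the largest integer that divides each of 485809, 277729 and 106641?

289

gcd(485809, 277729): 485809 = 1·277729 + 208080; 277729 = 1·208080 + 69649; 208080 = 2·69649 + 68782; 69649 = 1·68782 + 867; 68782 = 79·867 + 289; 867 = 3·289 + 0 → 289
gcd(289, 106641): 106641 = 369·289 + 0 → 289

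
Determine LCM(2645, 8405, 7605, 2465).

lcm(2645, 8405) = 2645·8405/gcd = 22231225/5 = 4446245
lcm(4446245, 7605) = 4446245·7605/gcd = 33813693225/5 = 6762738645
lcm(6762738645, 2465) = 6762738645·2465/gcd = 16670150759925/5 = 3334030151985

3334030151985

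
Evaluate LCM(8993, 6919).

gcd first: 8993 = 1·6919 + 2074; 6919 = 3·2074 + 697; 2074 = 2·697 + 680; 697 = 1·680 + 17; 680 = 40·17 + 0 → gcd = 17
lcm = 8993·6919/gcd = 62222567/17 = 3660151

3660151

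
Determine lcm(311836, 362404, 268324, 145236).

lcm(311836, 362404) = 311836·362404/gcd = 113010613744/8428 = 13408948
lcm(13408948, 268324) = 13408948·268324/gcd = 3597942563152/7252 = 496131076
lcm(496131076, 145236) = 496131076·145236/gcd = 72056092953936/196 = 367633127316

367633127316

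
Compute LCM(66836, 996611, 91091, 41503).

66836 = 2² · 7² · 11 · 31; 996611 = 7² · 11 · 43²; 91091 = 7² · 11 · 13²; 41503 = 7³ · 11²
lcm takes max exponent of each prime: 2² · 7³ · 11² · 13² · 31 · 43² = 1608143468932

1608143468932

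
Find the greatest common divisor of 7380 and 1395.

45

7380 = 2² · 3² · 5 · 41
1395 = 3² · 5 · 31
Common: 3² · 5 = 45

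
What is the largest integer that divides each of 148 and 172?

4

148 = 2² · 37
172 = 2² · 43
Common: 2² = 4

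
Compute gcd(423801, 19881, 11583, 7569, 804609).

gcd(423801, 19881): 423801 = 21·19881 + 6300; 19881 = 3·6300 + 981; 6300 = 6·981 + 414; 981 = 2·414 + 153; 414 = 2·153 + 108; 153 = 1·108 + 45; 108 = 2·45 + 18; 45 = 2·18 + 9; 18 = 2·9 + 0 → 9
gcd(9, 11583): 11583 = 1287·9 + 0 → 9
gcd(9, 7569): 7569 = 841·9 + 0 → 9
gcd(9, 804609): 804609 = 89401·9 + 0 → 9

9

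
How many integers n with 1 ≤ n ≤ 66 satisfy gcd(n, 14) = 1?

Prime factors of 14: 2, 7. Count integers ≤ 66 divisible by none of them.
By inclusion–exclusion: 66 − ⌊66/2⌋ − ⌊66/7⌋ + ⌊66/14⌋ = 28.

28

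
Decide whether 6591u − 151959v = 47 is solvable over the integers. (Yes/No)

No

By Bézout, 6591u − 151959v = 47 has integer solutions iff gcd(6591, 151959) | 47.
Euclid: 151959 = 23·6591 + 366; 6591 = 18·366 + 3; 366 = 122·3 + 0. gcd = 3; 47 mod 3 = 2. No.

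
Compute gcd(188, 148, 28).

gcd(188, 148): 188 = 1·148 + 40; 148 = 3·40 + 28; 40 = 1·28 + 12; 28 = 2·12 + 4; 12 = 3·4 + 0 → 4
gcd(4, 28): 28 = 7·4 + 0 → 4

4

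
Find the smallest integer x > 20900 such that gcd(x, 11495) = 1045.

gcd(x, 11495) = 1045 forces 1045 | x; write x = 1045s. Then gcd(1045s, 1045·11) = 1045·gcd(s, 11), so need gcd(s, 11) = 1.
1045s > 20900 gives s ≥ 21. The least s ≥ 21 coprime to 11 is 21, so x = 1045·21 = 21945.

21945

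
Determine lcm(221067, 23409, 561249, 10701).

221067 = 3² · 7 · 11² · 29; 23409 = 3⁴ · 17²; 561249 = 3⁴ · 13² · 41; 10701 = 3² · 29 · 41
lcm takes max exponent of each prime: 3⁴ · 7 · 11² · 13² · 17² · 29 · 41 = 3984142205043

3984142205043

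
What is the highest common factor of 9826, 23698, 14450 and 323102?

578

gcd(9826, 23698): 23698 = 2·9826 + 4046; 9826 = 2·4046 + 1734; 4046 = 2·1734 + 578; 1734 = 3·578 + 0 → 578
gcd(578, 14450): 14450 = 25·578 + 0 → 578
gcd(578, 323102): 323102 = 559·578 + 0 → 578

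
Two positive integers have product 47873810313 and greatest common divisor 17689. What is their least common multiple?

Since gcd(p,q)·lcm(p,q) = pq, lcm = 47873810313/17689 = 2706417.

2706417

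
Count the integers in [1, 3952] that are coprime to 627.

2268

627 = 3·11·19. Inclusion–exclusion on these primes:
3952 − ⌊3952/3⌋ − ⌊3952/11⌋ − ⌊3952/19⌋ + ⌊3952/33⌋ + ⌊3952/57⌋ + ⌊3952/209⌋ − ⌊3952/627⌋ = 2268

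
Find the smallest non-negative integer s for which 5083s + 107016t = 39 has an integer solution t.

7053

gcd(5083, 107016) = 13 (Euclid: 107016 = 21·5083 + 273; 5083 = 18·273 + 169; 273 = 1·169 + 104; 169 = 1·104 + 65; 104 = 1·65 + 39; 65 = 1·39 + 26; 39 = 1·26 + 13; 26 = 2·13 + 0), and 13 | 39.
Extended Euclid: 5083·(-3137) + 107016·(149) = 13. Scale by 3: s₀ = -9411.
General solution s = s₀ + 8232k; reducing mod 8232 gives s = 7053 (and t = -335).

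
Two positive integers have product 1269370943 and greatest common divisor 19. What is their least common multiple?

For any two positive integers, gcd × lcm equals their product. Hence lcm = 1269370943 / 19 = 66808997.

66808997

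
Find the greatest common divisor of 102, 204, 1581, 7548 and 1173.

51

gcd(102, 204): 204 = 2·102 + 0 → 102
gcd(102, 1581): 1581 = 15·102 + 51; 102 = 2·51 + 0 → 51
gcd(51, 7548): 7548 = 148·51 + 0 → 51
gcd(51, 1173): 1173 = 23·51 + 0 → 51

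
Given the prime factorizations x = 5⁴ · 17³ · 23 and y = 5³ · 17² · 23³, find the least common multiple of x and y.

37360294375

max exponent per prime: 5⁴ · 17³ · 23³ = 37360294375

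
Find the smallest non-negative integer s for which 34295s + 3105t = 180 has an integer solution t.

Reduce mod 3105: 34295s ≡ 180 (mod 3105). With g = gcd(34295, 3105) = 5 dividing 180, divide through: 6859s ≡ 36 (mod 621).
Since gcd(6859, 621) = 1, s ≡ 36·(6859)⁻¹ ≡ 90 (mod 621). Smallest non-negative: 90.

90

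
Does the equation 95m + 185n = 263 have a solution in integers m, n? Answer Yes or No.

gcd(95, 185): 185 = 1·95 + 90; 95 = 1·90 + 5; 90 = 18·5 + 0 → 5
5 does not divide 263, so a solution does not exist.

No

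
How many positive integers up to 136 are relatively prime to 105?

105 = 3·5·7. Inclusion–exclusion on these primes:
136 − ⌊136/3⌋ − ⌊136/5⌋ − ⌊136/7⌋ + ⌊136/15⌋ + ⌊136/21⌋ + ⌊136/35⌋ − ⌊136/105⌋ = 62

62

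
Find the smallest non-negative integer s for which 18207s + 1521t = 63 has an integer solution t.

Euclid: 18207 = 11·1521 + 1476; 1521 = 1·1476 + 45; 1476 = 32·45 + 36; 45 = 1·36 + 9; 36 = 4·9 + 0 → gcd = 9; 63 = 9·7.
Back-substitution yields 18207·(-34) + 1521·(407) = 9, so one solution is s = -34·7 = -238, t = 407·7 = 2849.
Solutions in s differ by 1521/9 = 169; the one in [0, 169) is -238 mod 169 = 100.

100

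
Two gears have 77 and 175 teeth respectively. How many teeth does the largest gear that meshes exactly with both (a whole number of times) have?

77 = 7 · 11
175 = 5² · 7
Common: 7 = 7

7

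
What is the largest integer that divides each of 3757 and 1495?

3757 = 13 · 17²
1495 = 5 · 13 · 23
Common: 13 = 13

13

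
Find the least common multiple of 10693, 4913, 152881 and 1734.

576972894

lcm(10693, 4913) = 10693·4913/gcd = 52534709/289 = 181781
lcm(181781, 152881) = 181781·152881/gcd = 27790861061/289 = 96162149
lcm(96162149, 1734) = 96162149·1734/gcd = 166745166366/289 = 576972894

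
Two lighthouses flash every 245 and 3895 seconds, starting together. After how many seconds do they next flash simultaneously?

190855

gcd first: 3895 = 15·245 + 220; 245 = 1·220 + 25; 220 = 8·25 + 20; 25 = 1·20 + 5; 20 = 4·5 + 0 → gcd = 5
lcm = 245·3895/gcd = 954275/5 = 190855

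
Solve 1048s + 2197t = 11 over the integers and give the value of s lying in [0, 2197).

1914

Euclid: 2197 = 2·1048 + 101; 1048 = 10·101 + 38; 101 = 2·38 + 25; 38 = 1·25 + 13; 25 = 1·13 + 12; 13 = 1·12 + 1; 12 = 12·1 + 0 → gcd = 1; 11 = 1·11.
Back-substitution yields 1048·(174) + 2197·(-83) = 1, so one solution is s = 174·11 = 1914, t = -83·11 = -913.
Solutions in s differ by 2197/1 = 2197; the one in [0, 2197) is 1914 mod 2197 = 1914.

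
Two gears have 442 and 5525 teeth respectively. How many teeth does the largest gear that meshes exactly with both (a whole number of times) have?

442 = 2 · 13 · 17
5525 = 5² · 13 · 17
Common: 13 · 17 = 221

221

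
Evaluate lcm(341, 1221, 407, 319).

341 = 11 · 31; 1221 = 3 · 11 · 37; 407 = 11 · 37; 319 = 11 · 29
lcm takes max exponent of each prime: 3 · 11 · 29 · 31 · 37 = 1097679

1097679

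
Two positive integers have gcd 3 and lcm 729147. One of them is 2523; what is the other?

867

Using uv = gcd(u,v)·lcm(u,v) = 3·729147 = 2187441, we get v = 2187441/2523 = 867.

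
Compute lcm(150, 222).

150 = 2 · 3 · 5²; 222 = 2 · 3 · 37
max exponents: 2 · 3 · 5² · 37 = 5550

5550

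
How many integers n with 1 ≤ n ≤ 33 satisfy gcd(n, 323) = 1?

323 = 17·19. Inclusion–exclusion on these primes:
33 − ⌊33/17⌋ − ⌊33/19⌋ + ⌊33/323⌋ = 31

31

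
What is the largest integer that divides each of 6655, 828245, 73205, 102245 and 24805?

gcd(6655, 828245): 828245 = 124·6655 + 3025; 6655 = 2·3025 + 605; 3025 = 5·605 + 0 → 605
gcd(605, 73205): 73205 = 121·605 + 0 → 605
gcd(605, 102245): 102245 = 169·605 + 0 → 605
gcd(605, 24805): 24805 = 41·605 + 0 → 605

605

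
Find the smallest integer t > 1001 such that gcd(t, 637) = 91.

Multiples of 91 above 1001: 91·12, 91·13, … . Need the cofactor coprime to 637/91 = 7.
Checking s = 12, 13, … the first with gcd(s, 7) = 1 is s = 12, giving 1092.

1092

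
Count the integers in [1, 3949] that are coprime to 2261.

3019

2261 = 7·17·19. Inclusion–exclusion on these primes:
3949 − ⌊3949/7⌋ − ⌊3949/17⌋ − ⌊3949/19⌋ + ⌊3949/119⌋ + ⌊3949/133⌋ + ⌊3949/323⌋ − ⌊3949/2261⌋ = 3019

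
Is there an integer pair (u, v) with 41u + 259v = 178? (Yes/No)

Yes

gcd(41, 259): 259 = 6·41 + 13; 41 = 3·13 + 2; 13 = 6·2 + 1; 2 = 2·1 + 0 → 1
1 divides 178, so a solution exists.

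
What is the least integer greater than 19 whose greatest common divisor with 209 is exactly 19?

209 = 19·11. Any k with gcd(k, 209) = 19 is a multiple of 19, say 19s, with s coprime to 11.
Need s > 19/19, so s ≥ 2. First s ≥ 2 with gcd(s, 11) = 1 is s = 2. Thus k = 19·2 = 38.

38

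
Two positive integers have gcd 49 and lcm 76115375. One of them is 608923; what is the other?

6125

Using pq = gcd(p,q)·lcm(p,q) = 49·76115375 = 3729653375, we get q = 3729653375/608923 = 6125.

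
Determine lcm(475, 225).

gcd first: 475 = 2·225 + 25; 225 = 9·25 + 0 → gcd = 25
lcm = 475·225/gcd = 106875/25 = 4275

4275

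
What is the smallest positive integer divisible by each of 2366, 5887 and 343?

97500494

2366 = 2 · 7 · 13²; 5887 = 7 · 29²; 343 = 7³
lcm takes max exponent of each prime: 2 · 7³ · 13² · 29² = 97500494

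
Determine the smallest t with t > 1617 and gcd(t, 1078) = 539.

2695

gcd(t, 1078) = 539 forces 539 | t; write t = 539s. Then gcd(539s, 539·2) = 539·gcd(s, 2), so need gcd(s, 2) = 1.
539s > 1617 gives s ≥ 4. The least s ≥ 4 coprime to 2 is 5, so t = 539·5 = 2695.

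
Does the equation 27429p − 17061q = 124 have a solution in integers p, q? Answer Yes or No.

No

By Bézout, 27429p − 17061q = 124 has integer solutions iff gcd(27429, 17061) | 124.
Euclid: 27429 = 1·17061 + 10368; 17061 = 1·10368 + 6693; 10368 = 1·6693 + 3675; 6693 = 1·3675 + 3018; 3675 = 1·3018 + 657; 3018 = 4·657 + 390; 657 = 1·390 + 267; 390 = 1·267 + 123; 267 = 2·123 + 21; 123 = 5·21 + 18; 21 = 1·18 + 3; 18 = 6·3 + 0. gcd = 3; 124 mod 3 = 1. No.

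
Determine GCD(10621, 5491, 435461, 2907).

10621 = 13 · 19 · 43; 5491 = 17² · 19; 435461 = 13 · 19 · 41 · 43; 2907 = 3² · 17 · 19
gcd takes min exponent of each prime: 19 = 19

19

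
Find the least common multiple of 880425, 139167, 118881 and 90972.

880425 = 3² · 5² · 7 · 13 · 43; 139167 = 3² · 7 · 47²; 118881 = 3³ · 7 · 17 · 37; 90972 = 2² · 3² · 7 · 19²
lcm takes max exponent of each prime: 2² · 3³ · 5² · 7 · 13 · 17 · 19² · 37 · 43 · 47² = 5299405782407100

5299405782407100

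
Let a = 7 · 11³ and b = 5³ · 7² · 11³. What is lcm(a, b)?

8152375

max exponent per prime: 5³ · 7² · 11³ = 8152375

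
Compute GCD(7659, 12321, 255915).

gcd(7659, 12321): 12321 = 1·7659 + 4662; 7659 = 1·4662 + 2997; 4662 = 1·2997 + 1665; 2997 = 1·1665 + 1332; 1665 = 1·1332 + 333; 1332 = 4·333 + 0 → 333
gcd(333, 255915): 255915 = 768·333 + 171; 333 = 1·171 + 162; 171 = 1·162 + 9; 162 = 18·9 + 0 → 9

9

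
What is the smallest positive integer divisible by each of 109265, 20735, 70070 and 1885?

109265 = 5 · 13 · 41²; 20735 = 5 · 11 · 13 · 29; 70070 = 2 · 5 · 7² · 11 · 13; 1885 = 5 · 13 · 29
lcm takes max exponent of each prime: 2 · 5 · 7² · 11 · 13 · 29 · 41² = 3415842430

3415842430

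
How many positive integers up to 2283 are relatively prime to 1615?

1629

Prime factors of 1615: 5, 17, 19. Count integers ≤ 2283 divisible by none of them.
By inclusion–exclusion: 2283 − ⌊2283/5⌋ − ⌊2283/17⌋ − ⌊2283/19⌋ + ⌊2283/85⌋ + ⌊2283/95⌋ + ⌊2283/323⌋ − ⌊2283/1615⌋ = 1629.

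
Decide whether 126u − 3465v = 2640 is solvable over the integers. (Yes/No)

By Bézout, 126u − 3465v = 2640 has integer solutions iff gcd(126, 3465) | 2640.
Euclid: 3465 = 27·126 + 63; 126 = 2·63 + 0. gcd = 63; 2640 mod 63 = 57. No.

No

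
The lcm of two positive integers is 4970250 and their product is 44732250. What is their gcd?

gcd·lcm = product, so gcd = 44732250/4970250 = 9.

9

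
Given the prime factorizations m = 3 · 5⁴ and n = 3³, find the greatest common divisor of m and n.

3

min exponent per shared prime: 3 = 3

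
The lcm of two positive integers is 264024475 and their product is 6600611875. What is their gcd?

From gcd × lcm = mn: gcd = 6600611875 / 264024475 = 25.

25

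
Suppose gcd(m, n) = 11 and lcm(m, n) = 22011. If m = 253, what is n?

m·n = gcd·lcm = 11·22011 = 242121, so n = 242121/253 = 957.

957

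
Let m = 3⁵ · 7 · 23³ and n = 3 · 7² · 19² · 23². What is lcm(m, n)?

max exponent per prime: 3⁵ · 7² · 19² · 23³ = 52298961309

52298961309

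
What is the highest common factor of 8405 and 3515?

8405 = 5 · 41²
3515 = 5 · 19 · 37
Common: 5 = 5

5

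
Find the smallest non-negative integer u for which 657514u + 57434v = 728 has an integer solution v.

2093

gcd(657514, 57434) = 26 (Euclid: 657514 = 11·57434 + 25740; 57434 = 2·25740 + 5954; 25740 = 4·5954 + 1924; 5954 = 3·1924 + 182; 1924 = 10·182 + 104; 182 = 1·104 + 78; 104 = 1·78 + 26; 78 = 3·26 + 0), and 26 | 728.
Extended Euclid: 657514·(627) + 57434·(-7178) = 26. Scale by 28: u₀ = 17556.
General solution u = u₀ + 2209t; reducing mod 2209 gives u = 2093 (and v = -23961).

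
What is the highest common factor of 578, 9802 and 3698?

2

gcd(578, 9802): 9802 = 16·578 + 554; 578 = 1·554 + 24; 554 = 23·24 + 2; 24 = 12·2 + 0 → 2
gcd(2, 3698): 3698 = 1849·2 + 0 → 2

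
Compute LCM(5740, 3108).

gcd first: 5740 = 1·3108 + 2632; 3108 = 1·2632 + 476; 2632 = 5·476 + 252; 476 = 1·252 + 224; 252 = 1·224 + 28; 224 = 8·28 + 0 → gcd = 28
lcm = 5740·3108/gcd = 17839920/28 = 637140

637140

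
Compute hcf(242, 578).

Euclid: 578 = 2·242 + 94; 242 = 2·94 + 54; 94 = 1·54 + 40; 54 = 1·40 + 14; 40 = 2·14 + 12; 14 = 1·12 + 2; 12 = 6·2 + 0. Last nonzero remainder: 2.

2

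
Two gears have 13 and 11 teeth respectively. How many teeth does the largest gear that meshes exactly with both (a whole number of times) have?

13 = 13
11 = 11
Common: 1 = 1

1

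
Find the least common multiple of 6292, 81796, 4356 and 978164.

1487787444

6292 = 2² · 11² · 13; 81796 = 2² · 11² · 13²; 4356 = 2² · 3² · 11²; 978164 = 2² · 11² · 43 · 47
lcm takes max exponent of each prime: 2² · 3² · 11² · 13² · 43 · 47 = 1487787444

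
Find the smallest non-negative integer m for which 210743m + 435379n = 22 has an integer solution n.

Reduce mod 435379: 210743m ≡ 22 (mod 435379). With g = gcd(210743, 435379) = 1 dividing 22, divide through: 210743m ≡ 22 (mod 435379).
Since gcd(210743, 435379) = 1, m ≡ 22·(210743)⁻¹ ≡ 102726 (mod 435379). Smallest non-negative: 102726.

102726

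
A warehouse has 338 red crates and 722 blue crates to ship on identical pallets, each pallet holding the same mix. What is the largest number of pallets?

Euclid: 722 = 2·338 + 46; 338 = 7·46 + 16; 46 = 2·16 + 14; 16 = 1·14 + 2; 14 = 7·2 + 0. Last nonzero remainder: 2.

2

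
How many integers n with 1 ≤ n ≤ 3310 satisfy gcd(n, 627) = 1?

1901

Prime factors of 627: 3, 11, 19. Count integers ≤ 3310 divisible by none of them.
By inclusion–exclusion: 3310 − ⌊3310/3⌋ − ⌊3310/11⌋ − ⌊3310/19⌋ + ⌊3310/33⌋ + ⌊3310/57⌋ + ⌊3310/209⌋ − ⌊3310/627⌋ = 1901.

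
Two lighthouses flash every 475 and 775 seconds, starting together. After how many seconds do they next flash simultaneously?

14725

475 = 5² · 19; 775 = 5² · 31
max exponents: 5² · 19 · 31 = 14725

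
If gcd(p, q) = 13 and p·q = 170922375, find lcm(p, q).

13147875

Since gcd(p,q)·lcm(p,q) = pq, lcm = 170922375/13 = 13147875.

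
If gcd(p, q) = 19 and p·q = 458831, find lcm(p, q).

gcd·lcm = product, so lcm = 458831/19 = 24149.

24149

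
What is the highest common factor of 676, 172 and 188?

4

676 = 2² · 13²; 172 = 2² · 43; 188 = 2² · 47
gcd takes min exponent of each prime: 2² = 4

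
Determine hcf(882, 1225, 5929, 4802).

gcd(882, 1225): 1225 = 1·882 + 343; 882 = 2·343 + 196; 343 = 1·196 + 147; 196 = 1·147 + 49; 147 = 3·49 + 0 → 49
gcd(49, 5929): 5929 = 121·49 + 0 → 49
gcd(49, 4802): 4802 = 98·49 + 0 → 49

49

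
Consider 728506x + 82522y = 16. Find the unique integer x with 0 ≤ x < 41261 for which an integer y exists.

34609

Reduce mod 82522: 728506x ≡ 16 (mod 82522). With g = gcd(728506, 82522) = 2 dividing 16, divide through: 364253x ≡ 8 (mod 41261).
Since gcd(364253, 41261) = 1, x ≡ 8·(364253)⁻¹ ≡ 34609 (mod 41261). Smallest non-negative: 34609.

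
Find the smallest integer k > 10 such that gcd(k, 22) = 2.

22 = 2·11. Any k with gcd(k, 22) = 2 is a multiple of 2, say 2s, with s coprime to 11.
Need s > 10/2, so s ≥ 6. First s ≥ 6 with gcd(s, 11) = 1 is s = 6. Thus k = 2·6 = 12.

12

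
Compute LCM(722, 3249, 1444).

722 = 2 · 19²; 3249 = 3² · 19²; 1444 = 2² · 19²
lcm takes max exponent of each prime: 2² · 3² · 19² = 12996

12996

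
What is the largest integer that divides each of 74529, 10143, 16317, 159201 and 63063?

441

74529 = 3² · 7² · 13²; 10143 = 3² · 7² · 23; 16317 = 3² · 7² · 37; 159201 = 3² · 7² · 19²; 63063 = 3² · 7² · 11 · 13
gcd takes min exponent of each prime: 3² · 7² = 441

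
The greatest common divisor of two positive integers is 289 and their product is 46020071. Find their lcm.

159239

gcd·lcm = product, so lcm = 46020071/289 = 159239.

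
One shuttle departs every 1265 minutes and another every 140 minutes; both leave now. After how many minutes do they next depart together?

35420

gcd first: 1265 = 9·140 + 5; 140 = 28·5 + 0 → gcd = 5
lcm = 1265·140/gcd = 177100/5 = 35420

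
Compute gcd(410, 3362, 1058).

2

410 = 2 · 5 · 41; 3362 = 2 · 41²; 1058 = 2 · 23²
gcd takes min exponent of each prime: 2 = 2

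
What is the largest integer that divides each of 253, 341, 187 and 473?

11

gcd(253, 341): 341 = 1·253 + 88; 253 = 2·88 + 77; 88 = 1·77 + 11; 77 = 7·11 + 0 → 11
gcd(11, 187): 187 = 17·11 + 0 → 11
gcd(11, 473): 473 = 43·11 + 0 → 11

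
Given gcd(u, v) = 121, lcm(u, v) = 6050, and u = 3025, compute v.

Using uv = gcd(u,v)·lcm(u,v) = 121·6050 = 732050, we get v = 732050/3025 = 242.

242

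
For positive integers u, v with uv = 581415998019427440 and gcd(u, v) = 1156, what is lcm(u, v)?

Since gcd(u,v)·lcm(u,v) = uv, lcm = 581415998019427440/1156 = 502955015587740.

502955015587740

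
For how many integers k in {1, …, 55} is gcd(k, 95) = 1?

42

Prime factors of 95: 5, 19. Count integers ≤ 55 divisible by none of them.
By inclusion–exclusion: 55 − ⌊55/5⌋ − ⌊55/19⌋ + ⌊55/95⌋ = 42.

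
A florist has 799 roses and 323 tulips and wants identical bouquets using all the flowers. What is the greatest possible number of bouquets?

17

799 = 17 · 47
323 = 17 · 19
Common: 17 = 17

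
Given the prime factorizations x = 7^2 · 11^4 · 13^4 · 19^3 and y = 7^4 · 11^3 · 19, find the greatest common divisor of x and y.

1239161

min exponent per shared prime: 7^2 · 11^3 · 19 = 1239161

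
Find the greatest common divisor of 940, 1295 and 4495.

gcd(940, 1295): 1295 = 1·940 + 355; 940 = 2·355 + 230; 355 = 1·230 + 125; 230 = 1·125 + 105; 125 = 1·105 + 20; 105 = 5·20 + 5; 20 = 4·5 + 0 → 5
gcd(5, 4495): 4495 = 899·5 + 0 → 5

5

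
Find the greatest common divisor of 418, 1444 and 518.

418 = 2 · 11 · 19; 1444 = 2² · 19²; 518 = 2 · 7 · 37
gcd takes min exponent of each prime: 2 = 2

2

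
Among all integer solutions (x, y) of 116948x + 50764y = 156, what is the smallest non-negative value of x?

12612

Reduce mod 50764: 116948x ≡ 156 (mod 50764). With g = gcd(116948, 50764) = 4 dividing 156, divide through: 29237x ≡ 39 (mod 12691).
Since gcd(29237, 12691) = 1, x ≡ 39·(29237)⁻¹ ≡ 12612 (mod 12691). Smallest non-negative: 12612.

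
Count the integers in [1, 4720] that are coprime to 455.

Prime factors of 455: 5, 7, 13. Count integers ≤ 4720 divisible by none of them.
By inclusion–exclusion: 4720 − ⌊4720/5⌋ − ⌊4720/7⌋ − ⌊4720/13⌋ + ⌊4720/35⌋ + ⌊4720/65⌋ + ⌊4720/91⌋ − ⌊4720/455⌋ = 2986.

2986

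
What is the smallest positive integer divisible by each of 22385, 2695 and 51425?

22385 = 5 · 11² · 37; 2695 = 5 · 7² · 11; 51425 = 5² · 11² · 17
lcm takes max exponent of each prime: 5² · 7² · 11² · 17 · 37 = 93233525

93233525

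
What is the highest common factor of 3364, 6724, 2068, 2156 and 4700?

4

gcd(3364, 6724): 6724 = 1·3364 + 3360; 3364 = 1·3360 + 4; 3360 = 840·4 + 0 → 4
gcd(4, 2068): 2068 = 517·4 + 0 → 4
gcd(4, 2156): 2156 = 539·4 + 0 → 4
gcd(4, 4700): 4700 = 1175·4 + 0 → 4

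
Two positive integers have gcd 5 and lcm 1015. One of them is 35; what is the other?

Using ab = gcd(a,b)·lcm(a,b) = 5·1015 = 5075, we get b = 5075/35 = 145.

145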